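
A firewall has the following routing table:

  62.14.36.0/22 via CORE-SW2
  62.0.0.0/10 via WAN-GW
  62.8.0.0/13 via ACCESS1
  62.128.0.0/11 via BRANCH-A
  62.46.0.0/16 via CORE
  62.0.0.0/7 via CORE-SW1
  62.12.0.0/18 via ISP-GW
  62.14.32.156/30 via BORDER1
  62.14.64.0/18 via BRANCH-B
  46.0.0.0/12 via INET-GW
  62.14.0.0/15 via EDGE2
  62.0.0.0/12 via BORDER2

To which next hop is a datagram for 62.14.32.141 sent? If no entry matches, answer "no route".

EDGE2

Routes whose prefix contains 62.14.32.141:
  62.0.0.0/7 (62.0.0.0 - 63.255.255.255) -> CORE-SW1
  62.0.0.0/10 (62.0.0.0 - 62.63.255.255) -> WAN-GW
  62.0.0.0/12 (62.0.0.0 - 62.15.255.255) -> BORDER2
  62.8.0.0/13 (62.8.0.0 - 62.15.255.255) -> ACCESS1
  62.14.0.0/15 (62.14.0.0 - 62.15.255.255) -> EDGE2
More-specific entries that do NOT match:
  62.14.32.156/30 (62.14.32.156 - 62.14.32.159) does not contain 62.14.32.141
  62.14.36.0/22 (62.14.36.0 - 62.14.39.255) does not contain 62.14.32.141
  62.12.0.0/18 (62.12.0.0 - 62.12.63.255) does not contain 62.14.32.141
  62.14.64.0/18 (62.14.64.0 - 62.14.127.255) does not contain 62.14.32.141
  62.46.0.0/16 (62.46.0.0 - 62.46.255.255) does not contain 62.14.32.141
Longest matching prefix is /15 -> next hop EDGE2.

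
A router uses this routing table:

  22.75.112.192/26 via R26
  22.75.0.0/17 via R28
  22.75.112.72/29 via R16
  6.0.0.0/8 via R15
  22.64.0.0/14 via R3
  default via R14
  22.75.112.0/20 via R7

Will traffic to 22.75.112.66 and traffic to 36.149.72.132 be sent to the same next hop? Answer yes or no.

22.75.112.66: longest match 22.75.112.0/20 -> R7
36.149.72.132: longest match 0.0.0.0/0 -> R14

no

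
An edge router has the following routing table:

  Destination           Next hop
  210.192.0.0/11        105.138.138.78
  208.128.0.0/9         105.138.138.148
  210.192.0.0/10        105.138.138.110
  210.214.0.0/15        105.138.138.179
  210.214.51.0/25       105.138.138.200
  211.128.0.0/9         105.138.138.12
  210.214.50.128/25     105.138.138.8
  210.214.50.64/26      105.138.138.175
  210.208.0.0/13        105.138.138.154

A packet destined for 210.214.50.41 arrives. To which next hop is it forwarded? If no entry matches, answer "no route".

105.138.138.179

Routes whose prefix contains 210.214.50.41:
  210.192.0.0/10 (210.192.0.0 - 210.255.255.255) -> 105.138.138.110
  210.192.0.0/11 (210.192.0.0 - 210.223.255.255) -> 105.138.138.78
  210.208.0.0/13 (210.208.0.0 - 210.215.255.255) -> 105.138.138.154
  210.214.0.0/15 (210.214.0.0 - 210.215.255.255) -> 105.138.138.179
More-specific entries that do NOT match:
  210.214.50.64/26 (210.214.50.64 - 210.214.50.127) does not contain 210.214.50.41
  210.214.51.0/25 (210.214.51.0 - 210.214.51.127) does not contain 210.214.50.41
  210.214.50.128/25 (210.214.50.128 - 210.214.50.255) does not contain 210.214.50.41
Longest matching prefix is /15 -> next hop 105.138.138.179.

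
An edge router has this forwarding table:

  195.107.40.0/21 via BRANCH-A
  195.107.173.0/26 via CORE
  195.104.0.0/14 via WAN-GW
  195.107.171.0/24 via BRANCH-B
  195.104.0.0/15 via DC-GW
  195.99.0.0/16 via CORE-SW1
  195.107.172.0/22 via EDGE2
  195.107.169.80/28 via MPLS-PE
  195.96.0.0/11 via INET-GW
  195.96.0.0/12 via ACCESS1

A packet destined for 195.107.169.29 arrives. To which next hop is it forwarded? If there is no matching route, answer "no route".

Routes whose prefix contains 195.107.169.29:
  195.96.0.0/11 (195.96.0.0 - 195.127.255.255) -> INET-GW
  195.96.0.0/12 (195.96.0.0 - 195.111.255.255) -> ACCESS1
  195.104.0.0/14 (195.104.0.0 - 195.107.255.255) -> WAN-GW
More-specific entries that do NOT match:
  195.107.169.80/28 (195.107.169.80 - 195.107.169.95) does not contain 195.107.169.29
  195.107.173.0/26 (195.107.173.0 - 195.107.173.63) does not contain 195.107.169.29
  195.107.171.0/24 (195.107.171.0 - 195.107.171.255) does not contain 195.107.169.29
  195.107.172.0/22 (195.107.172.0 - 195.107.175.255) does not contain 195.107.169.29
  195.107.40.0/21 (195.107.40.0 - 195.107.47.255) does not contain 195.107.169.29
  195.99.0.0/16 (195.99.0.0 - 195.99.255.255) does not contain 195.107.169.29
  195.104.0.0/15 (195.104.0.0 - 195.105.255.255) does not contain 195.107.169.29
Longest matching prefix is /14 -> next hop WAN-GW.

WAN-GW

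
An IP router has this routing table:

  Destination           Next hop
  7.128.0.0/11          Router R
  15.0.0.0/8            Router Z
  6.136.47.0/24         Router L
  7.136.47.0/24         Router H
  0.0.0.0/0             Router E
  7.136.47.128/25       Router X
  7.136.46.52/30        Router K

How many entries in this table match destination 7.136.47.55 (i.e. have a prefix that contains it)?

3

Prefixes containing 7.136.47.55:
  0.0.0.0/0 (default, matches everything)
  7.128.0.0/11 (7.128.0.0 - 7.159.255.255)
  7.136.47.0/24 (7.136.47.0 - 7.136.47.255)
Total matching entries: 3.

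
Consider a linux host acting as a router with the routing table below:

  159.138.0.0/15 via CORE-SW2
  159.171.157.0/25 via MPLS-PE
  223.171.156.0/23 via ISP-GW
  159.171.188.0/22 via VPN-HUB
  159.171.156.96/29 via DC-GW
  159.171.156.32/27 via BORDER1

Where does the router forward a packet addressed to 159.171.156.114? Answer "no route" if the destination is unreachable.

no route

No entry's prefix contains 159.171.156.114; there is no default route.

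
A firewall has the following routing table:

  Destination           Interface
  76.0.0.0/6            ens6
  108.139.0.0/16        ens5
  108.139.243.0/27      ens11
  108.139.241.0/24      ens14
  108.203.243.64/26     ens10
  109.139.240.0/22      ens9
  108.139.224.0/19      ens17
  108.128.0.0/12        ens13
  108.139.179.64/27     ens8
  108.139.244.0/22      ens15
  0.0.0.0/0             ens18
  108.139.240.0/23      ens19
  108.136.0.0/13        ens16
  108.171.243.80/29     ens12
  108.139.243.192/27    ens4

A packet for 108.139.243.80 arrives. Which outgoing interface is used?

Routes whose prefix contains 108.139.243.80:
  0.0.0.0/0 (default, matches everything) -> ens18
  108.128.0.0/12 (108.128.0.0 - 108.143.255.255) -> ens13
  108.136.0.0/13 (108.136.0.0 - 108.143.255.255) -> ens16
  108.139.0.0/16 (108.139.0.0 - 108.139.255.255) -> ens5
  108.139.224.0/19 (108.139.224.0 - 108.139.255.255) -> ens17
More-specific entries that do NOT match:
  108.171.243.80/29 (108.171.243.80 - 108.171.243.87) does not contain 108.139.243.80
  108.139.243.0/27 (108.139.243.0 - 108.139.243.31) does not contain 108.139.243.80
  108.139.179.64/27 (108.139.179.64 - 108.139.179.95) does not contain 108.139.243.80
  108.139.243.192/27 (108.139.243.192 - 108.139.243.223) does not contain 108.139.243.80
  108.203.243.64/26 (108.203.243.64 - 108.203.243.127) does not contain 108.139.243.80
  108.139.241.0/24 (108.139.241.0 - 108.139.241.255) does not contain 108.139.243.80
  108.139.240.0/23 (108.139.240.0 - 108.139.241.255) does not contain 108.139.243.80
  109.139.240.0/22 (109.139.240.0 - 109.139.243.255) does not contain 108.139.243.80
  108.139.244.0/22 (108.139.244.0 - 108.139.247.255) does not contain 108.139.243.80
Longest matching prefix is /19 -> interface ens17.

ens17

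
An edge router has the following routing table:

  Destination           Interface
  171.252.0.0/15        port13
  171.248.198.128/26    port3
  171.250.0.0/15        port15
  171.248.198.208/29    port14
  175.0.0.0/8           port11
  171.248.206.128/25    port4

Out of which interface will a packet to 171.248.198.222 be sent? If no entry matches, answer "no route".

no route

No entry's prefix contains 171.248.198.222; there is no default route.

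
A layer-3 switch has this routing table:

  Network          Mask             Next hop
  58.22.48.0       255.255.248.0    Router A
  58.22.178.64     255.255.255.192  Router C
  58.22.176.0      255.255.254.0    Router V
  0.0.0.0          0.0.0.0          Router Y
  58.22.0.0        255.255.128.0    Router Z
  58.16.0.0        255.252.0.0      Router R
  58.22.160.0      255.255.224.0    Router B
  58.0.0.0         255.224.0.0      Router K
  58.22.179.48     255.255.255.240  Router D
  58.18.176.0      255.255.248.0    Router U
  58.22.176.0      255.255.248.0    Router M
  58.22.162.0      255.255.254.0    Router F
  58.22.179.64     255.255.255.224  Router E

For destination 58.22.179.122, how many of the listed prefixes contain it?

Prefixes containing 58.22.179.122:
  0.0.0.0/0 (default, matches everything)
  58.0.0.0/11 (58.0.0.0 - 58.31.255.255)
  58.22.160.0/19 (58.22.160.0 - 58.22.191.255)
  58.22.176.0/21 (58.22.176.0 - 58.22.183.255)
Total matching entries: 4.

4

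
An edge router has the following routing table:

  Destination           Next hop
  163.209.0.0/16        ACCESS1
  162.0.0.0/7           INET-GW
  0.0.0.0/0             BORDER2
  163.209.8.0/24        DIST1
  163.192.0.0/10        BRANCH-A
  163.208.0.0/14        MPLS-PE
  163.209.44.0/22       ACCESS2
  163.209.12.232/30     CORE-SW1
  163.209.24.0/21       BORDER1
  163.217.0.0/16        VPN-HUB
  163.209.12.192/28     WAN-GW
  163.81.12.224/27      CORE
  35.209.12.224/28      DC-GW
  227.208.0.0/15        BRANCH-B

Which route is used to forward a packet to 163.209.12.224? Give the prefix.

Entries matching 163.209.12.224:
  0.0.0.0/0 (default, matches everything)
  162.0.0.0/7 (162.0.0.0 - 163.255.255.255)
  163.192.0.0/10 (163.192.0.0 - 163.255.255.255)
  163.208.0.0/14 (163.208.0.0 - 163.211.255.255)
  163.209.0.0/16 (163.209.0.0 - 163.209.255.255)
Most specific is 163.209.0.0/16.

163.209.0.0/16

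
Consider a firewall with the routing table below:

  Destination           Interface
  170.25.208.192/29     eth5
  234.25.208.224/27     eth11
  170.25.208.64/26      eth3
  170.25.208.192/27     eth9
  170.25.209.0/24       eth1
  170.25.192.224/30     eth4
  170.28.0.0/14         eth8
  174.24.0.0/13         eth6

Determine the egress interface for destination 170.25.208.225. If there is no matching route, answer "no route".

No entry's prefix contains 170.25.208.225; there is no default route.

no route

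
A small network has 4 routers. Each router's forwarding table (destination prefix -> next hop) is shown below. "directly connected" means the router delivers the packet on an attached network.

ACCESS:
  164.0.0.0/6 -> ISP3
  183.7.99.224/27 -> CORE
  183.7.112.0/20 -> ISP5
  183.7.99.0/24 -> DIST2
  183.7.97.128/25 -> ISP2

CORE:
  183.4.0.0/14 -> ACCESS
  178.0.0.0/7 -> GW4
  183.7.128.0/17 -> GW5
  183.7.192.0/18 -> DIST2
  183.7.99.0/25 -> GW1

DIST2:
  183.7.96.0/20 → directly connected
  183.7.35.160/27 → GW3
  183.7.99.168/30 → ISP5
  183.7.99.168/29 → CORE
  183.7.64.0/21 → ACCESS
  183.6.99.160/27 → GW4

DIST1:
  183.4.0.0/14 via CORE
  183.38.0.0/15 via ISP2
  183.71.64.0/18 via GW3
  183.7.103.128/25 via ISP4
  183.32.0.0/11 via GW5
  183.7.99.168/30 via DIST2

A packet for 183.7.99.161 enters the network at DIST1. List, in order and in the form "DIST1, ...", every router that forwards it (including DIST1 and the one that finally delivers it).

At DIST1: longest match for 183.7.99.161 is 183.4.0.0/14 -> CORE
At CORE: longest match for 183.7.99.161 is 183.4.0.0/14 -> ACCESS
At ACCESS: longest match for 183.7.99.161 is 183.7.99.0/24 -> DIST2
At DIST2: longest match for 183.7.99.161 is 183.7.96.0/20 -> directly connected

DIST1, CORE, ACCESS, DIST2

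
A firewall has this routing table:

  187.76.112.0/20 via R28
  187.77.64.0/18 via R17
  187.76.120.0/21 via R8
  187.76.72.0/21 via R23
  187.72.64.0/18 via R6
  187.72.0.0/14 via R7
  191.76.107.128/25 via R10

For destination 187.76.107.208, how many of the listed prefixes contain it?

No listed prefix contains 187.76.107.208.
Total matching entries: 0.

0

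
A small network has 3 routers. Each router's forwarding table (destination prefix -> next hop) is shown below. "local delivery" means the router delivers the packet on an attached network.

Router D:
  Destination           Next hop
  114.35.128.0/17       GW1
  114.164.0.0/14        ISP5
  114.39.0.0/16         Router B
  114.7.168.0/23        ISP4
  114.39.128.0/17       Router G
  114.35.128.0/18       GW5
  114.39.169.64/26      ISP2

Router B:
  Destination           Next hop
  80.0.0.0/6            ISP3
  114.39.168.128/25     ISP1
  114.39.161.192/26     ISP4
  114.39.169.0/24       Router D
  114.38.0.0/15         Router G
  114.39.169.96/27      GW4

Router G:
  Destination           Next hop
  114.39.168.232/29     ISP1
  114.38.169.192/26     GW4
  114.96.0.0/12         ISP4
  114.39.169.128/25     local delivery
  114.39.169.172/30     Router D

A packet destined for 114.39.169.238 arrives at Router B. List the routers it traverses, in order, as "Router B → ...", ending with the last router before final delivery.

At Router B: longest match for 114.39.169.238 is 114.39.169.0/24 -> Router D
At Router D: longest match for 114.39.169.238 is 114.39.128.0/17 -> Router G
At Router G: longest match for 114.39.169.238 is 114.39.169.128/25 -> local delivery

Router B → Router D → Router G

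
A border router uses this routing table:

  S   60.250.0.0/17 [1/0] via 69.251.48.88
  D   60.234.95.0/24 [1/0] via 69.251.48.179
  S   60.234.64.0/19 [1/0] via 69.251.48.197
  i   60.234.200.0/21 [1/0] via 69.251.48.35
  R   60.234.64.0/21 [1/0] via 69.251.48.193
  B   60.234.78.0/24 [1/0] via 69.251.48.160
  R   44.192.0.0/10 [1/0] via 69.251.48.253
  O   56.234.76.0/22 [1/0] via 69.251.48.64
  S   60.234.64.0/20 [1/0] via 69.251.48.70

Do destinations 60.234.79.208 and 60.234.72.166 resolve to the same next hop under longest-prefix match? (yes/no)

60.234.79.208: longest match 60.234.64.0/20 -> 69.251.48.70
60.234.72.166: longest match 60.234.64.0/20 -> 69.251.48.70

yes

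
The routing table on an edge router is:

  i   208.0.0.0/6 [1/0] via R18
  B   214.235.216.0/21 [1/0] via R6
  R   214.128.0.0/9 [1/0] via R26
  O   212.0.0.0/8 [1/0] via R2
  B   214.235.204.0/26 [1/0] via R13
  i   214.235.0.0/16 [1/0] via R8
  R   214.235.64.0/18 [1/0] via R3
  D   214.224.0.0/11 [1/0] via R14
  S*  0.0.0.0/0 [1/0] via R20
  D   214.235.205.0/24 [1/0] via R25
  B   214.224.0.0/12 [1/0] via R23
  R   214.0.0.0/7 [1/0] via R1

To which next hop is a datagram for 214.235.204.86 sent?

R8

Routes whose prefix contains 214.235.204.86:
  0.0.0.0/0 (default, matches everything) -> R20
  214.0.0.0/7 (214.0.0.0 - 215.255.255.255) -> R1
  214.128.0.0/9 (214.128.0.0 - 214.255.255.255) -> R26
  214.224.0.0/11 (214.224.0.0 - 214.255.255.255) -> R14
  214.224.0.0/12 (214.224.0.0 - 214.239.255.255) -> R23
  214.235.0.0/16 (214.235.0.0 - 214.235.255.255) -> R8
More-specific entries that do NOT match:
  214.235.204.0/26 (214.235.204.0 - 214.235.204.63) does not contain 214.235.204.86
  214.235.205.0/24 (214.235.205.0 - 214.235.205.255) does not contain 214.235.204.86
  214.235.216.0/21 (214.235.216.0 - 214.235.223.255) does not contain 214.235.204.86
  214.235.64.0/18 (214.235.64.0 - 214.235.127.255) does not contain 214.235.204.86
Longest matching prefix is /16 -> next hop R8.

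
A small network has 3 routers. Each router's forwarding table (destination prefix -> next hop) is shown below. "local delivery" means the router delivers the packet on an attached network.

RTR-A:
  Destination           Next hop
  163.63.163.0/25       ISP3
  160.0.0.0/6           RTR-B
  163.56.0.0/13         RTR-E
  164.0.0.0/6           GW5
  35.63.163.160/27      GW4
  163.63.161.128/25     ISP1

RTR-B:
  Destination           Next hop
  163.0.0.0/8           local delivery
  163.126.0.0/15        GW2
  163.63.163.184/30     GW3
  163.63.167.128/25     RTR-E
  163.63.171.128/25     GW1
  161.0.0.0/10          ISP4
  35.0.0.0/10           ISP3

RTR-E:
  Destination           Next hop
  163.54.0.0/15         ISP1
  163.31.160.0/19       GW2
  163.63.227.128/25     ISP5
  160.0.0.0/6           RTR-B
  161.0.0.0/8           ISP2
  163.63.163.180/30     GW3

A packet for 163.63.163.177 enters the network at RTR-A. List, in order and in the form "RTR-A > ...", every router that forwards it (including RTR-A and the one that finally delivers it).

At RTR-A: longest match for 163.63.163.177 is 163.56.0.0/13 -> RTR-E
At RTR-E: longest match for 163.63.163.177 is 160.0.0.0/6 -> RTR-B
At RTR-B: longest match for 163.63.163.177 is 163.0.0.0/8 -> local delivery

RTR-A > RTR-E > RTR-B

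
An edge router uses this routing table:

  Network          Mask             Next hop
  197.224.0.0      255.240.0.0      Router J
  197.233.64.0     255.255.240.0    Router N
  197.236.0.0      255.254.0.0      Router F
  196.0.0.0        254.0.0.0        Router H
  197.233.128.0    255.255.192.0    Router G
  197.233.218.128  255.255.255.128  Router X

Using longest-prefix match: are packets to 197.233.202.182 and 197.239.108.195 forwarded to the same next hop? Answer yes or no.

yes

197.233.202.182: longest match 197.224.0.0/12 -> Router J
197.239.108.195: longest match 197.224.0.0/12 -> Router J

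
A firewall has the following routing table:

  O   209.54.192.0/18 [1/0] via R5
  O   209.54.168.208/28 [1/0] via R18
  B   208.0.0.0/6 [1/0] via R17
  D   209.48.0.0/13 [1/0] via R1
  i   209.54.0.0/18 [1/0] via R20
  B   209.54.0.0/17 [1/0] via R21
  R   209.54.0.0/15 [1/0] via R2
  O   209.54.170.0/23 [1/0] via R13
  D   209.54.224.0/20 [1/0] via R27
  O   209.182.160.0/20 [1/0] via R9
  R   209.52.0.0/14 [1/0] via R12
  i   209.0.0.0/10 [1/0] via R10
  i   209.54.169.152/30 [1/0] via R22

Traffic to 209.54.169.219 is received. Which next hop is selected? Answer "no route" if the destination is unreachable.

R2

Routes whose prefix contains 209.54.169.219:
  208.0.0.0/6 (208.0.0.0 - 211.255.255.255) -> R17
  209.0.0.0/10 (209.0.0.0 - 209.63.255.255) -> R10
  209.48.0.0/13 (209.48.0.0 - 209.55.255.255) -> R1
  209.52.0.0/14 (209.52.0.0 - 209.55.255.255) -> R12
  209.54.0.0/15 (209.54.0.0 - 209.55.255.255) -> R2
More-specific entries that do NOT match:
  209.54.169.152/30 (209.54.169.152 - 209.54.169.155) does not contain 209.54.169.219
  209.54.168.208/28 (209.54.168.208 - 209.54.168.223) does not contain 209.54.169.219
  209.54.170.0/23 (209.54.170.0 - 209.54.171.255) does not contain 209.54.169.219
  209.54.224.0/20 (209.54.224.0 - 209.54.239.255) does not contain 209.54.169.219
  209.182.160.0/20 (209.182.160.0 - 209.182.175.255) does not contain 209.54.169.219
  209.54.192.0/18 (209.54.192.0 - 209.54.255.255) does not contain 209.54.169.219
  209.54.0.0/18 (209.54.0.0 - 209.54.63.255) does not contain 209.54.169.219
  209.54.0.0/17 (209.54.0.0 - 209.54.127.255) does not contain 209.54.169.219
Longest matching prefix is /15 -> next hop R2.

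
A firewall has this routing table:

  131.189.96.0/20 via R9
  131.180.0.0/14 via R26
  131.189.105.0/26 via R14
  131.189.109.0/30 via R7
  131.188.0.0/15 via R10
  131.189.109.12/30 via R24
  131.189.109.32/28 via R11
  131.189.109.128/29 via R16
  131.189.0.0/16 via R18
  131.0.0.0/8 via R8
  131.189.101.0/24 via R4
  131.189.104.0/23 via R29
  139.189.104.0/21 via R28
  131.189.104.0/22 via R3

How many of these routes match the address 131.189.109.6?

4

Prefixes containing 131.189.109.6:
  131.0.0.0/8 (131.0.0.0 - 131.255.255.255)
  131.188.0.0/15 (131.188.0.0 - 131.189.255.255)
  131.189.0.0/16 (131.189.0.0 - 131.189.255.255)
  131.189.96.0/20 (131.189.96.0 - 131.189.111.255)
Total matching entries: 4.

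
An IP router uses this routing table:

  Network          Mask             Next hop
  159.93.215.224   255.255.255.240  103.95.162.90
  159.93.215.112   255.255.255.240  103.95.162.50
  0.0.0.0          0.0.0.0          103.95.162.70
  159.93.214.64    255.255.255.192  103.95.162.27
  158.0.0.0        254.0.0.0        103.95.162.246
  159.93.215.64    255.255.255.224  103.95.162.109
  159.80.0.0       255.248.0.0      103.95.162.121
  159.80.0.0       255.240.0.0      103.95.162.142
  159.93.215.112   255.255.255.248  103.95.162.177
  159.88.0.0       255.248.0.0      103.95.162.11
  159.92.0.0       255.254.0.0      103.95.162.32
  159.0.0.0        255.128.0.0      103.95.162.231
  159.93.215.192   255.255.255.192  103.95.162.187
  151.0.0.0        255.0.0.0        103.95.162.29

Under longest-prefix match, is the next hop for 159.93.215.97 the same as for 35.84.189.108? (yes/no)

159.93.215.97: longest match 159.92.0.0/15 -> 103.95.162.32
35.84.189.108: longest match 0.0.0.0/0 -> 103.95.162.70

no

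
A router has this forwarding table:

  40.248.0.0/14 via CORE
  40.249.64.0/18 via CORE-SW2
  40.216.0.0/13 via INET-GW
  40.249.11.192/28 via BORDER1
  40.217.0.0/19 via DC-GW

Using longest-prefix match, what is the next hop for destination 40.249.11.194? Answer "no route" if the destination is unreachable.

Routes whose prefix contains 40.249.11.194:
  40.248.0.0/14 (40.248.0.0 - 40.251.255.255) -> CORE
  40.249.11.192/28 (40.249.11.192 - 40.249.11.207) -> BORDER1
Longest matching prefix is /28 -> next hop BORDER1.

BORDER1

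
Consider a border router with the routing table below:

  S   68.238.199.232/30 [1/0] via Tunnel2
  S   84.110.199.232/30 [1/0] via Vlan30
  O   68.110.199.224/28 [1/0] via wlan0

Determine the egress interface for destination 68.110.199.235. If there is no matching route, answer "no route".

Routes whose prefix contains 68.110.199.235:
  68.110.199.224/28 (68.110.199.224 - 68.110.199.239) -> wlan0
More-specific entries that do NOT match:
  68.238.199.232/30 (68.238.199.232 - 68.238.199.235) does not contain 68.110.199.235
  84.110.199.232/30 (84.110.199.232 - 84.110.199.235) does not contain 68.110.199.235
Longest matching prefix is /28 -> interface wlan0.

wlan0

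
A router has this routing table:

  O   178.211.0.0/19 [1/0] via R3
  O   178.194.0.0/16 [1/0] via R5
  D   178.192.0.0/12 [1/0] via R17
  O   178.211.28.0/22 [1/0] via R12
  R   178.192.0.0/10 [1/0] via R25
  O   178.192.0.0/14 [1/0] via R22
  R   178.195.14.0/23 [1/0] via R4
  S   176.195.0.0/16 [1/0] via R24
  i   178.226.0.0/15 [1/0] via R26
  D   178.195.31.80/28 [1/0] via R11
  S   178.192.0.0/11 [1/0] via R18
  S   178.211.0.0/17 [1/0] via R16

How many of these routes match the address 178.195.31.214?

Prefixes containing 178.195.31.214:
  178.192.0.0/10 (178.192.0.0 - 178.255.255.255)
  178.192.0.0/11 (178.192.0.0 - 178.223.255.255)
  178.192.0.0/12 (178.192.0.0 - 178.207.255.255)
  178.192.0.0/14 (178.192.0.0 - 178.195.255.255)
Total matching entries: 4.

4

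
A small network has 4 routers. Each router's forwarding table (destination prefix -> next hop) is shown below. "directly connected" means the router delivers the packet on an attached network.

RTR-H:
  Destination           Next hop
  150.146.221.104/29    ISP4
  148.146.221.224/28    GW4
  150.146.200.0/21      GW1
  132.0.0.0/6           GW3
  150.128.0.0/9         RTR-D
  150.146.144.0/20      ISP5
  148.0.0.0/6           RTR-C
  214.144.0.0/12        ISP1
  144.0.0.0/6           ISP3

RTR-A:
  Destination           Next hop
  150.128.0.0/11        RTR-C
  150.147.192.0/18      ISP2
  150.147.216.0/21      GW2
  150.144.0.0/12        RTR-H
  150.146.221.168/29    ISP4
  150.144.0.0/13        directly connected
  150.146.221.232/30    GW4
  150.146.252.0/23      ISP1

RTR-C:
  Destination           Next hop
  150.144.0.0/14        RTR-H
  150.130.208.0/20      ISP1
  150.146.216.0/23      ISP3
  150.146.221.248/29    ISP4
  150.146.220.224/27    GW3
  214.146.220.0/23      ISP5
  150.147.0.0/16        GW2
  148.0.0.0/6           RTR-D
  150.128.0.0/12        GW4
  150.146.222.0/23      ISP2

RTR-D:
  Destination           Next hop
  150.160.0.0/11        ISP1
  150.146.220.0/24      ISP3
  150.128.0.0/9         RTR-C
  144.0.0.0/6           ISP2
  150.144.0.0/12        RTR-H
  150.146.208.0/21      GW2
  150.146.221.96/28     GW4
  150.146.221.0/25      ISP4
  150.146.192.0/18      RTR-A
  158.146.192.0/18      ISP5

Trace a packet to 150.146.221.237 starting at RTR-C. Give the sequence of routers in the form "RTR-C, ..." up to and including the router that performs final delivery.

RTR-C, RTR-H, RTR-D, RTR-A

At RTR-C: longest match for 150.146.221.237 is 150.144.0.0/14 -> RTR-H
At RTR-H: longest match for 150.146.221.237 is 150.128.0.0/9 -> RTR-D
At RTR-D: longest match for 150.146.221.237 is 150.146.192.0/18 -> RTR-A
At RTR-A: longest match for 150.146.221.237 is 150.144.0.0/13 -> directly connected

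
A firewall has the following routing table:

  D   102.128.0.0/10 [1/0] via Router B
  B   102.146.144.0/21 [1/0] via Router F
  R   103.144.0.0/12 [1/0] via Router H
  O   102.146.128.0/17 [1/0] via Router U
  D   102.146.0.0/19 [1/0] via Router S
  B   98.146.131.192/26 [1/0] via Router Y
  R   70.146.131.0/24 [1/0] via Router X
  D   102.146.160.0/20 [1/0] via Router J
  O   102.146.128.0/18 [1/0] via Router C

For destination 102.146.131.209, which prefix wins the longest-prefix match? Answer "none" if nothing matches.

Entries matching 102.146.131.209:
  102.128.0.0/10 (102.128.0.0 - 102.191.255.255)
  102.146.128.0/17 (102.146.128.0 - 102.146.255.255)
  102.146.128.0/18 (102.146.128.0 - 102.146.191.255)
Most specific is 102.146.128.0/18.

102.146.128.0/18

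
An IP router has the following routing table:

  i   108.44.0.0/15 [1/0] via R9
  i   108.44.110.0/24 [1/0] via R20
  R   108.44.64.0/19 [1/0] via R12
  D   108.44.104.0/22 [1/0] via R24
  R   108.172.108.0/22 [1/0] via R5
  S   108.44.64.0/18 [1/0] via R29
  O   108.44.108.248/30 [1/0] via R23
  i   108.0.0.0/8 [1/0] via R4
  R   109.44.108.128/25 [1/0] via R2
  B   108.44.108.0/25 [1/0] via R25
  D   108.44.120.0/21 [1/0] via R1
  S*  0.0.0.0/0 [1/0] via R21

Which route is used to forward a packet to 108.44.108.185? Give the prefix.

Entries matching 108.44.108.185:
  0.0.0.0/0 (default, matches everything)
  108.0.0.0/8 (108.0.0.0 - 108.255.255.255)
  108.44.0.0/15 (108.44.0.0 - 108.45.255.255)
  108.44.64.0/18 (108.44.64.0 - 108.44.127.255)
Most specific is 108.44.64.0/18.

108.44.64.0/18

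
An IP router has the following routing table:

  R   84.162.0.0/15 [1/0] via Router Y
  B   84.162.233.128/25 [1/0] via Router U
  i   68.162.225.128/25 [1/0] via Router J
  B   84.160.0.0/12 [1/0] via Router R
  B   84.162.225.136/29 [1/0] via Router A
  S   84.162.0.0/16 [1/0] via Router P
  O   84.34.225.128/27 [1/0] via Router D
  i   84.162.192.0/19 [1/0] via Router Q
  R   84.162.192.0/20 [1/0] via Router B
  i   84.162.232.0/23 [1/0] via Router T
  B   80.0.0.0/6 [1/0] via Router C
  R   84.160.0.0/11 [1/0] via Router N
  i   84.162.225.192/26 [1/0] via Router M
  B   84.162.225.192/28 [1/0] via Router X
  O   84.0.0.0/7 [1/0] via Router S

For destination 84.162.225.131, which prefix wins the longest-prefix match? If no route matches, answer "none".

84.162.0.0/16

Entries matching 84.162.225.131:
  84.0.0.0/7 (84.0.0.0 - 85.255.255.255)
  84.160.0.0/11 (84.160.0.0 - 84.191.255.255)
  84.160.0.0/12 (84.160.0.0 - 84.175.255.255)
  84.162.0.0/15 (84.162.0.0 - 84.163.255.255)
  84.162.0.0/16 (84.162.0.0 - 84.162.255.255)
Most specific is 84.162.0.0/16.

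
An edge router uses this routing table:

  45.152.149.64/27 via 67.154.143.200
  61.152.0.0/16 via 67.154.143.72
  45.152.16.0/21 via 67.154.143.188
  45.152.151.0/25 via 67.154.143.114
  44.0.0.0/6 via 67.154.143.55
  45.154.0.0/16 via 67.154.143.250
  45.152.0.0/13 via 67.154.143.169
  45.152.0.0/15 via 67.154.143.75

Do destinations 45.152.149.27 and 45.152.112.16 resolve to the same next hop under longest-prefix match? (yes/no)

45.152.149.27: longest match 45.152.0.0/15 -> 67.154.143.75
45.152.112.16: longest match 45.152.0.0/15 -> 67.154.143.75

yes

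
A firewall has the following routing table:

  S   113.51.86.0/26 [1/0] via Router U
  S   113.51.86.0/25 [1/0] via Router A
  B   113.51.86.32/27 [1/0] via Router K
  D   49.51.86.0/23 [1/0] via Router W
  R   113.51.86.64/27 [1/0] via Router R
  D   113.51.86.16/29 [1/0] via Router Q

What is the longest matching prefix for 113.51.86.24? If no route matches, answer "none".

113.51.86.0/26

Entries matching 113.51.86.24:
  113.51.86.0/25 (113.51.86.0 - 113.51.86.127)
  113.51.86.0/26 (113.51.86.0 - 113.51.86.63)
Most specific is 113.51.86.0/26.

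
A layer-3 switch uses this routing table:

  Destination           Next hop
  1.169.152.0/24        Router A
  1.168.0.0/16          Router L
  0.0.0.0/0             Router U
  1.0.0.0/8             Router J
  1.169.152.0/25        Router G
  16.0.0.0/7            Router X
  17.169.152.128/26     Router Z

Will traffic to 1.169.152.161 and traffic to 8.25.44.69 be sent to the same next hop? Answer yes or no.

1.169.152.161: longest match 1.169.152.0/24 -> Router A
8.25.44.69: longest match 0.0.0.0/0 -> Router U

no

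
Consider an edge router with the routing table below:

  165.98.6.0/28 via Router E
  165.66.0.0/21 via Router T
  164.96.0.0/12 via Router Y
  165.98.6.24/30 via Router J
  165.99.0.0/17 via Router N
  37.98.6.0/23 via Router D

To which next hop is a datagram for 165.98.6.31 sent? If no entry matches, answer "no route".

No entry's prefix contains 165.98.6.31; there is no default route.

no route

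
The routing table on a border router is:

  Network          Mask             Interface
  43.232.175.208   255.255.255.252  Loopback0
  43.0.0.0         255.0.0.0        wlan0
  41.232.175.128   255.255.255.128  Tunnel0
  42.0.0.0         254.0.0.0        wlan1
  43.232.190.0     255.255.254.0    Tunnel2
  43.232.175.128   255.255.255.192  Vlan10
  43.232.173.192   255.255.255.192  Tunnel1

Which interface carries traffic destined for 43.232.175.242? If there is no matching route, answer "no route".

Routes whose prefix contains 43.232.175.242:
  42.0.0.0/7 (42.0.0.0 - 43.255.255.255) -> wlan1
  43.0.0.0/8 (43.0.0.0 - 43.255.255.255) -> wlan0
More-specific entries that do NOT match:
  43.232.175.208/30 (43.232.175.208 - 43.232.175.211) does not contain 43.232.175.242
  43.232.175.128/26 (43.232.175.128 - 43.232.175.191) does not contain 43.232.175.242
  43.232.173.192/26 (43.232.173.192 - 43.232.173.255) does not contain 43.232.175.242
  41.232.175.128/25 (41.232.175.128 - 41.232.175.255) does not contain 43.232.175.242
  43.232.190.0/23 (43.232.190.0 - 43.232.191.255) does not contain 43.232.175.242
Longest matching prefix is /8 -> interface wlan0.

wlan0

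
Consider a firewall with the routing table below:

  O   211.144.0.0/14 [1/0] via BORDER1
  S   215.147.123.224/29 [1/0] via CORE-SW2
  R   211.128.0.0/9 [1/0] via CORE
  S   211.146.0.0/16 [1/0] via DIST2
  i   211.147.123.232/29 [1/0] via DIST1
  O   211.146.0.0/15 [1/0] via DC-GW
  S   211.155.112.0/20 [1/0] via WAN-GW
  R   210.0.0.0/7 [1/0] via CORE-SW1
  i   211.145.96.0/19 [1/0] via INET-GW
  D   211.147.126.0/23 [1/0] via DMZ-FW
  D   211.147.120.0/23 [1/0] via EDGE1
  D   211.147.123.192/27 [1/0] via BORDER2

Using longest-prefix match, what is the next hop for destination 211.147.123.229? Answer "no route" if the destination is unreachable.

Routes whose prefix contains 211.147.123.229:
  210.0.0.0/7 (210.0.0.0 - 211.255.255.255) -> CORE-SW1
  211.128.0.0/9 (211.128.0.0 - 211.255.255.255) -> CORE
  211.144.0.0/14 (211.144.0.0 - 211.147.255.255) -> BORDER1
  211.146.0.0/15 (211.146.0.0 - 211.147.255.255) -> DC-GW
More-specific entries that do NOT match:
  215.147.123.224/29 (215.147.123.224 - 215.147.123.231) does not contain 211.147.123.229
  211.147.123.232/29 (211.147.123.232 - 211.147.123.239) does not contain 211.147.123.229
  211.147.123.192/27 (211.147.123.192 - 211.147.123.223) does not contain 211.147.123.229
  211.147.126.0/23 (211.147.126.0 - 211.147.127.255) does not contain 211.147.123.229
  211.147.120.0/23 (211.147.120.0 - 211.147.121.255) does not contain 211.147.123.229
  211.155.112.0/20 (211.155.112.0 - 211.155.127.255) does not contain 211.147.123.229
  211.145.96.0/19 (211.145.96.0 - 211.145.127.255) does not contain 211.147.123.229
  211.146.0.0/16 (211.146.0.0 - 211.146.255.255) does not contain 211.147.123.229
Longest matching prefix is /15 -> next hop DC-GW.

DC-GW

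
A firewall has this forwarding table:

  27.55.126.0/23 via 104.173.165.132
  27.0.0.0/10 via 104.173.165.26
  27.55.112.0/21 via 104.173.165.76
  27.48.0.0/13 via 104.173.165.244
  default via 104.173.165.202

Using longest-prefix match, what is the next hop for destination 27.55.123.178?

104.173.165.244

Routes whose prefix contains 27.55.123.178:
  0.0.0.0/0 (default, matches everything) -> 104.173.165.202
  27.0.0.0/10 (27.0.0.0 - 27.63.255.255) -> 104.173.165.26
  27.48.0.0/13 (27.48.0.0 - 27.55.255.255) -> 104.173.165.244
More-specific entries that do NOT match:
  27.55.126.0/23 (27.55.126.0 - 27.55.127.255) does not contain 27.55.123.178
  27.55.112.0/21 (27.55.112.0 - 27.55.119.255) does not contain 27.55.123.178
Longest matching prefix is /13 -> next hop 104.173.165.244.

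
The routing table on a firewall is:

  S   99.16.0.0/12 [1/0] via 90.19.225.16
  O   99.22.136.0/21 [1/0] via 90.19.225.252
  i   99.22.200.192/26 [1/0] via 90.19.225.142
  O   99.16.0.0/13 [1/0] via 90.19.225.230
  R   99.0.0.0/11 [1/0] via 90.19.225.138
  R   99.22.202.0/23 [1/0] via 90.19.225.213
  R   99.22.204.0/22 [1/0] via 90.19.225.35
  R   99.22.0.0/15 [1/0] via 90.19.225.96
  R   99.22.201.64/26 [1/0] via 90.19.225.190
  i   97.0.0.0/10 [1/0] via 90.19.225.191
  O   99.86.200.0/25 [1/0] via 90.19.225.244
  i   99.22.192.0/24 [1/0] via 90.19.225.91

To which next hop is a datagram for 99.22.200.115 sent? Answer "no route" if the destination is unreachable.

90.19.225.96

Routes whose prefix contains 99.22.200.115:
  99.0.0.0/11 (99.0.0.0 - 99.31.255.255) -> 90.19.225.138
  99.16.0.0/12 (99.16.0.0 - 99.31.255.255) -> 90.19.225.16
  99.16.0.0/13 (99.16.0.0 - 99.23.255.255) -> 90.19.225.230
  99.22.0.0/15 (99.22.0.0 - 99.23.255.255) -> 90.19.225.96
More-specific entries that do NOT match:
  99.22.200.192/26 (99.22.200.192 - 99.22.200.255) does not contain 99.22.200.115
  99.22.201.64/26 (99.22.201.64 - 99.22.201.127) does not contain 99.22.200.115
  99.86.200.0/25 (99.86.200.0 - 99.86.200.127) does not contain 99.22.200.115
  99.22.192.0/24 (99.22.192.0 - 99.22.192.255) does not contain 99.22.200.115
  99.22.202.0/23 (99.22.202.0 - 99.22.203.255) does not contain 99.22.200.115
  99.22.204.0/22 (99.22.204.0 - 99.22.207.255) does not contain 99.22.200.115
  99.22.136.0/21 (99.22.136.0 - 99.22.143.255) does not contain 99.22.200.115
Longest matching prefix is /15 -> next hop 90.19.225.96.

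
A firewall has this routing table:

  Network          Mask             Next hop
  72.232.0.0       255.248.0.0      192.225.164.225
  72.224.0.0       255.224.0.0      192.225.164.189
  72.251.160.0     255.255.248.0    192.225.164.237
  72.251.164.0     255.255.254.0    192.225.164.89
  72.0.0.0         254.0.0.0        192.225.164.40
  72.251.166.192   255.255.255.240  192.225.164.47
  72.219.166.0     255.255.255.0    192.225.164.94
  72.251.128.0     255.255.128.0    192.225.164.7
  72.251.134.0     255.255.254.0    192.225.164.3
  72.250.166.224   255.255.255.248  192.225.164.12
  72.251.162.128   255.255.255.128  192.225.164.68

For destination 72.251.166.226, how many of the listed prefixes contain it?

4

Prefixes containing 72.251.166.226:
  72.0.0.0/7 (72.0.0.0 - 73.255.255.255)
  72.224.0.0/11 (72.224.0.0 - 72.255.255.255)
  72.251.128.0/17 (72.251.128.0 - 72.251.255.255)
  72.251.160.0/21 (72.251.160.0 - 72.251.167.255)
Total matching entries: 4.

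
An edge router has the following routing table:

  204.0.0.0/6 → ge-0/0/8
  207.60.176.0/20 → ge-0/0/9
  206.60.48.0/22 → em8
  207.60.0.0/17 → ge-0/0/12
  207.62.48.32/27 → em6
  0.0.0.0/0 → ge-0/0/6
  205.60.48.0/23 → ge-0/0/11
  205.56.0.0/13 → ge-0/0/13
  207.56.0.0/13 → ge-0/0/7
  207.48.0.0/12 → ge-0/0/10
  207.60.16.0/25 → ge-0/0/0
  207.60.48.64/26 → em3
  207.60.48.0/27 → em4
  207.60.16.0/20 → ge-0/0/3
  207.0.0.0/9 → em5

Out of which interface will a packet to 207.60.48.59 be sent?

ge-0/0/12

Routes whose prefix contains 207.60.48.59:
  0.0.0.0/0 (default, matches everything) -> ge-0/0/6
  204.0.0.0/6 (204.0.0.0 - 207.255.255.255) -> ge-0/0/8
  207.0.0.0/9 (207.0.0.0 - 207.127.255.255) -> em5
  207.48.0.0/12 (207.48.0.0 - 207.63.255.255) -> ge-0/0/10
  207.56.0.0/13 (207.56.0.0 - 207.63.255.255) -> ge-0/0/7
  207.60.0.0/17 (207.60.0.0 - 207.60.127.255) -> ge-0/0/12
More-specific entries that do NOT match:
  207.62.48.32/27 (207.62.48.32 - 207.62.48.63) does not contain 207.60.48.59
  207.60.48.0/27 (207.60.48.0 - 207.60.48.31) does not contain 207.60.48.59
  207.60.48.64/26 (207.60.48.64 - 207.60.48.127) does not contain 207.60.48.59
  207.60.16.0/25 (207.60.16.0 - 207.60.16.127) does not contain 207.60.48.59
  205.60.48.0/23 (205.60.48.0 - 205.60.49.255) does not contain 207.60.48.59
  206.60.48.0/22 (206.60.48.0 - 206.60.51.255) does not contain 207.60.48.59
  207.60.176.0/20 (207.60.176.0 - 207.60.191.255) does not contain 207.60.48.59
  207.60.16.0/20 (207.60.16.0 - 207.60.31.255) does not contain 207.60.48.59
Longest matching prefix is /17 -> interface ge-0/0/12.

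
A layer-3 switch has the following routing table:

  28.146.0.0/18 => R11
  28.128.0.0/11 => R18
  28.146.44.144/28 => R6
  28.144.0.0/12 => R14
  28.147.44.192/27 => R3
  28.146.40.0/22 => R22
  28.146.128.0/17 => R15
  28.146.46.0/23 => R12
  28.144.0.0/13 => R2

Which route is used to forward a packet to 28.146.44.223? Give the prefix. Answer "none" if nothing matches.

28.146.0.0/18

Entries matching 28.146.44.223:
  28.128.0.0/11 (28.128.0.0 - 28.159.255.255)
  28.144.0.0/12 (28.144.0.0 - 28.159.255.255)
  28.144.0.0/13 (28.144.0.0 - 28.151.255.255)
  28.146.0.0/18 (28.146.0.0 - 28.146.63.255)
Most specific is 28.146.0.0/18.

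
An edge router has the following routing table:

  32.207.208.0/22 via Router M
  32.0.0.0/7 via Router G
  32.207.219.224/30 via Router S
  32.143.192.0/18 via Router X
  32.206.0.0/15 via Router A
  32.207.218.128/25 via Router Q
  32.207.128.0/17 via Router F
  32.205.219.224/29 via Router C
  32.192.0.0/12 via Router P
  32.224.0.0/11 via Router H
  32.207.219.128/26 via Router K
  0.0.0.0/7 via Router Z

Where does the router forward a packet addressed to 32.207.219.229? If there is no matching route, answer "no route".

Routes whose prefix contains 32.207.219.229:
  32.0.0.0/7 (32.0.0.0 - 33.255.255.255) -> Router G
  32.192.0.0/12 (32.192.0.0 - 32.207.255.255) -> Router P
  32.206.0.0/15 (32.206.0.0 - 32.207.255.255) -> Router A
  32.207.128.0/17 (32.207.128.0 - 32.207.255.255) -> Router F
More-specific entries that do NOT match:
  32.207.219.224/30 (32.207.219.224 - 32.207.219.227) does not contain 32.207.219.229
  32.205.219.224/29 (32.205.219.224 - 32.205.219.231) does not contain 32.207.219.229
  32.207.219.128/26 (32.207.219.128 - 32.207.219.191) does not contain 32.207.219.229
  32.207.218.128/25 (32.207.218.128 - 32.207.218.255) does not contain 32.207.219.229
  32.207.208.0/22 (32.207.208.0 - 32.207.211.255) does not contain 32.207.219.229
  32.143.192.0/18 (32.143.192.0 - 32.143.255.255) does not contain 32.207.219.229
Longest matching prefix is /17 -> next hop Router F.

Router F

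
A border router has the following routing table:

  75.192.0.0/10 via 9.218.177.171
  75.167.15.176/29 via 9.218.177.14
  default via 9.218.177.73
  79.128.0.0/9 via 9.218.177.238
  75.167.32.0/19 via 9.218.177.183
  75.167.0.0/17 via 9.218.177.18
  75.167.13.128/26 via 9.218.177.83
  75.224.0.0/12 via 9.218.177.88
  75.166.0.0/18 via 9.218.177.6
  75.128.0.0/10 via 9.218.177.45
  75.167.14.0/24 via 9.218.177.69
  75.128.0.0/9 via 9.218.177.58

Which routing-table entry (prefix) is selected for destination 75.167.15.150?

Entries matching 75.167.15.150:
  0.0.0.0/0 (default, matches everything)
  75.128.0.0/9 (75.128.0.0 - 75.255.255.255)
  75.128.0.0/10 (75.128.0.0 - 75.191.255.255)
  75.167.0.0/17 (75.167.0.0 - 75.167.127.255)
Most specific is 75.167.0.0/17.

75.167.0.0/17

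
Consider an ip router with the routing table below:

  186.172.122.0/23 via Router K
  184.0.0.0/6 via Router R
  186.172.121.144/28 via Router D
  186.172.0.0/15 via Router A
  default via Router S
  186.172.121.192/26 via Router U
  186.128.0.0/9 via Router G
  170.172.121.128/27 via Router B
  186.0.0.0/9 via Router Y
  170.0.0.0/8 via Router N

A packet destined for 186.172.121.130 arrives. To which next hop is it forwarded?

Routes whose prefix contains 186.172.121.130:
  0.0.0.0/0 (default, matches everything) -> Router S
  184.0.0.0/6 (184.0.0.0 - 187.255.255.255) -> Router R
  186.128.0.0/9 (186.128.0.0 - 186.255.255.255) -> Router G
  186.172.0.0/15 (186.172.0.0 - 186.173.255.255) -> Router A
More-specific entries that do NOT match:
  186.172.121.144/28 (186.172.121.144 - 186.172.121.159) does not contain 186.172.121.130
  170.172.121.128/27 (170.172.121.128 - 170.172.121.159) does not contain 186.172.121.130
  186.172.121.192/26 (186.172.121.192 - 186.172.121.255) does not contain 186.172.121.130
  186.172.122.0/23 (186.172.122.0 - 186.172.123.255) does not contain 186.172.121.130
Longest matching prefix is /15 -> next hop Router A.

Router A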